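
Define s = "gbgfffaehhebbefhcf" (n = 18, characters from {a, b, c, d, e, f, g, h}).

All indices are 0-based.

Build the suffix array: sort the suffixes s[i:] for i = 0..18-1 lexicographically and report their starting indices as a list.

sorted suffixes:
  #0 SA[0]=6  'aehhebbefhcf'
  #1 SA[1]=11  'bbefhcf'
  #2 SA[2]=12  'befhcf'
  #3 SA[3]=1  'bgfffaehhebbefhcf'
  #4 SA[4]=16  'cf'
  #5 SA[5]=10  'ebbefhcf'
  #6 SA[6]=13  'efhcf'
  #7 SA[7]=7  'ehhebbefhcf'
  #8 SA[8]=17  'f'
  #9 SA[9]=5  'faehhebbefhcf'
  #10 SA[10]=4  'ffaehhebbefhcf'
  #11 SA[11]=3  'fffaehhebbefhcf'
  #12 SA[12]=14  'fhcf'
  #13 SA[13]=0  'gbgfffaehhebbefhcf'
  #14 SA[14]=2  'gfffaehhebbefhcf'
  #15 SA[15]=15  'hcf'
  #16 SA[16]=9  'hebbefhcf'
  #17 SA[17]=8  'hhebbefhcf'

[6, 11, 12, 1, 16, 10, 13, 7, 17, 5, 4, 3, 14, 0, 2, 15, 9, 8]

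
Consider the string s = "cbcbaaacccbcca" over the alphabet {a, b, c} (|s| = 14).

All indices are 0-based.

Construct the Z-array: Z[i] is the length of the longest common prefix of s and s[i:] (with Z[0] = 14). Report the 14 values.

[14, 0, 2, 0, 0, 0, 0, 1, 1, 3, 0, 1, 1, 0]

Z[0]=14
i=1: i≥r, start 0; Z[1]=0
i=2: i≥r, start 0; Z[2]=2 scan→box=[2,4)
i=3: min(r-i=1, Z[1]=0)=0; Z[3]=0
i=4: i≥r, start 0; Z[4]=0
i=5: i≥r, start 0; Z[5]=0
i=6: i≥r, start 0; Z[6]=0
i=7: i≥r, start 0; Z[7]=1 scan→box=[7,8)
i=8: i≥r, start 0; Z[8]=1 scan→box=[8,9)
i=9: i≥r, start 0; Z[9]=3 scan→box=[9,12)
i=10: min(r-i=2, Z[1]=0)=0; Z[10]=0
i=11: min(r-i=1, Z[2]=2)=1; Z[11]=1
i=12: i≥r, start 0; Z[12]=1 scan→box=[12,13)
i=13: i≥r, start 0; Z[13]=0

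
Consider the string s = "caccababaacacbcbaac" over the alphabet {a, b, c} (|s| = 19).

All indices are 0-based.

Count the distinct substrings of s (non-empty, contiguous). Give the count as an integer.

159

rank | idx | suffix
   0 |  16 | aac
   1 |   8 | aacacbcbaac
   2 |   6 | abaacacbcbaac
   3 |   4 | ababaacacbcbaac
   4 |  17 | ac
   5 |   9 | acacbcbaac
   6 |  11 | acbcbaac
   7 |   1 | accababaacacbcbaac
   8 |  15 | baac
   9 |   7 | baacacbcbaac
  10 |   5 | babaacacbcbaac
  11 |  13 | bcbaac
  12 |  18 | c
  13 |   3 | cababaacacbcbaac
  14 |  10 | cacbcbaac
  15 |   0 | caccababaacacbcbaac
  16 |  14 | cbaac
  17 |  12 | cbcbaac
  18 |   2 | ccababaacacbcbaac

SA = [16, 8, 6, 4, 17, 9, 11, 1, 15, 7, 5, 13, 18, 3, 10, 0, 14, 12, 2]
i: (SA[i-1],SA[i]) lcp shared
  1: (16,8) 3 'aac'
  2: (8,6) 1 'a'
  3: (6,4) 3 'aba'
  4: (4,17) 1 'a'
  5: (17,9) 2 'ac'
  6: (9,11) 2 'ac'
  7: (11,1) 2 'ac'
  8: (1,15) 0 ''
  9: (15,7) 4 'baac'
  10: (7,5) 2 'ba'
  11: (5,13) 1 'b'
  12: (13,18) 0 ''
  13: (18,3) 1 'c'
  14: (3,10) 2 'ca'
  15: (10,0) 3 'cac'
  16: (0,14) 1 'c'
  17: (14,12) 2 'cb'
  18: (12,2) 1 'c'

n(n+1)/2 = 19·20/2 = 190
Σ LCP = 0 + 3 + 1 + 3 + 1 + 2 + 2 + 2 + 0 + 4 + 2 + 1 + 0 + 1 + 2 + 3 + 1 + 2 + 1 = 31
distinct = 190 − 31 = 159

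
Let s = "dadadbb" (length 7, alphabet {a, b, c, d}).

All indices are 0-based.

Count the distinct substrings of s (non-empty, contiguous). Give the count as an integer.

rank | idx | suffix
   0 |   1 | adadbb
   1 |   3 | adbb
   2 |   6 | b
   3 |   5 | bb
   4 |   0 | dadadbb
   5 |   2 | dadbb
   6 |   4 | dbb

SA = [1, 3, 6, 5, 0, 2, 4]
i: (SA[i-1],SA[i]) lcp shared
  1: (1,3) 2 'ad'
  2: (3,6) 0 ''
  3: (6,5) 1 'b'
  4: (5,0) 0 ''
  5: (0,2) 3 'dad'
  6: (2,4) 1 'd'

n(n+1)/2 = 7·8/2 = 28
Σ LCP = 0 + 2 + 0 + 1 + 0 + 3 + 1 = 7
distinct = 28 − 7 = 21

21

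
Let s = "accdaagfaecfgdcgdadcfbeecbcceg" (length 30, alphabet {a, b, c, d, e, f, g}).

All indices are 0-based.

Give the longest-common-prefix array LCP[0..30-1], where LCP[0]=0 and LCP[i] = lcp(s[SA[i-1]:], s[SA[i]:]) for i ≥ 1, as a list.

sorted suffixes:
  #0 SA[0]=4  'aagfaecfgdcgdadcfbeecbcceg'
  #1 SA[1]=0  'accdaagfaecfgdcgdadcfbeecbcceg'
  #2 SA[2]=17  'adcfbeecbcceg'
  #3 SA[3]=8  'aecfgdcgdadcfbeecbcceg'
  #4 SA[4]=5  'agfaecfgdcgdadcfbeecbcceg'
  #5 SA[5]=25  'bcceg'
  #6 SA[6]=21  'beecbcceg'
  #7 SA[7]=24  'cbcceg'
  #8 SA[8]=1  'ccdaagfaecfgdcgdadcfbeecbcceg'
  #9 SA[9]=26  'cceg'
  #10 SA[10]=2  'cdaagfaecfgdcgdadcfbeecbcceg'
  #11 SA[11]=27  'ceg'
  #12 SA[12]=19  'cfbeecbcceg'
  #13 SA[13]=10  'cfgdcgdadcfbeecbcceg'
  #14 SA[14]=14  'cgdadcfbeecbcceg'
  #15 SA[15]=3  'daagfaecfgdcgdadcfbeecbcceg'
  #16 SA[16]=16  'dadcfbeecbcceg'
  #17 SA[17]=18  'dcfbeecbcceg'
  #18 SA[18]=13  'dcgdadcfbeecbcceg'
  #19 SA[19]=23  'ecbcceg'
  #20 SA[20]=9  'ecfgdcgdadcfbeecbcceg'
  #21 SA[21]=22  'eecbcceg'
  #22 SA[22]=28  'eg'
  #23 SA[23]=7  'faecfgdcgdadcfbeecbcceg'
  #24 SA[24]=20  'fbeecbcceg'
  #25 SA[25]=11  'fgdcgdadcfbeecbcceg'
  #26 SA[26]=29  'g'
  #27 SA[27]=15  'gdadcfbeecbcceg'
  #28 SA[28]=12  'gdcgdadcfbeecbcceg'
  #29 SA[29]=6  'gfaecfgdcgdadcfbeecbcceg'

SA = [4, 0, 17, 8, 5, 25, 21, 24, 1, 26, 2, 27, 19, 10, 14, 3, 16, 18, 13, 23, 9, 22, 28, 7, 20, 11, 29, 15, 12, 6]
[i] adj suffixes → lcp
  [1] 4/0 → 1 ('a')
  [2] 0/17 → 1 ('a')
  [3] 17/8 → 1 ('a')
  [4] 8/5 → 1 ('a')
  [5] 5/25 → 0 ('')
  [6] 25/21 → 1 ('b')
  [7] 21/24 → 0 ('')
  [8] 24/1 → 1 ('c')
  [9] 1/26 → 2 ('cc')
  [10] 26/2 → 1 ('c')
  [11] 2/27 → 1 ('c')
  [12] 27/19 → 1 ('c')
  [13] 19/10 → 2 ('cf')
  [14] 10/14 → 1 ('c')
  [15] 14/3 → 0 ('')
  [16] 3/16 → 2 ('da')
  [17] 16/18 → 1 ('d')
  [18] 18/13 → 2 ('dc')
  [19] 13/23 → 0 ('')
  [20] 23/9 → 2 ('ec')
  [21] 9/22 → 1 ('e')
  [22] 22/28 → 1 ('e')
  [23] 28/7 → 0 ('')
  [24] 7/20 → 1 ('f')
  [25] 20/11 → 1 ('f')
  [26] 11/29 → 0 ('')
  [27] 29/15 → 1 ('g')
  [28] 15/12 → 2 ('gd')
  [29] 12/6 → 1 ('g')

[0, 1, 1, 1, 1, 0, 1, 0, 1, 2, 1, 1, 1, 2, 1, 0, 2, 1, 2, 0, 2, 1, 1, 0, 1, 1, 0, 1, 2, 1]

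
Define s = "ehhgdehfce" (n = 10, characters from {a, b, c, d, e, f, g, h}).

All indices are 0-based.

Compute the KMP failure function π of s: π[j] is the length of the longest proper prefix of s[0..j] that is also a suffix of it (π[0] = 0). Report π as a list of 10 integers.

[0, 0, 0, 0, 0, 1, 2, 0, 0, 1]

π[0] = 0
j=1 s[j]='h': π[1]=0 (border '')
j=2 s[j]='h': π[2]=0 (border '')
j=3 s[j]='g': π[3]=0 (border '')
j=4 s[j]='d': π[4]=0 (border '')
j=5 s[j]='e': π[5]=1 (border 'e')
j=6 s[j]='h': π[6]=2 (border 'eh')
j=7 s[j]='f': k: 2→0; π[7]=0 (border '')
j=8 s[j]='c': π[8]=0 (border '')
j=9 s[j]='e': π[9]=1 (border 'e')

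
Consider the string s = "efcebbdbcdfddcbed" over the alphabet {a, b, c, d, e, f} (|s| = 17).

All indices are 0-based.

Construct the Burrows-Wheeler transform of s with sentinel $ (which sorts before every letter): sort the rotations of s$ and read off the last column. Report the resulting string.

rank  rotation            last
    0  $efcebbdbcdfddcbed  d
    1  bbdbcdfddcbed$efce  e
    2  bcdfddcbed$efcebbd  d
    3  bdbcdfddcbed$efceb  b
    4  bed$efcebbdbcdfddc  c
    5  cbed$efcebbdbcdfdd  d
    6  cdfddcbed$efcebbdb  b
    7  cebbdbcdfddcbed$ef  f
    8  d$efcebbdbcdfddcbe  e
    9  dbcdfddcbed$efcebb  b
   10  dcbed$efcebbdbcdfd  d
   11  ddcbed$efcebbdbcdf  f
   12  dfddcbed$efcebbdbc  c
   13  ebbdbcdfddcbed$efc  c
   14  ed$efcebbdbcdfddcb  b
   15  efcebbdbcdfddcbed$  $
   16  fcebbdbcdfddcbed$e  e
   17  fddcbed$efcebbdbcd  d

dedbcdbfebdfccb$ed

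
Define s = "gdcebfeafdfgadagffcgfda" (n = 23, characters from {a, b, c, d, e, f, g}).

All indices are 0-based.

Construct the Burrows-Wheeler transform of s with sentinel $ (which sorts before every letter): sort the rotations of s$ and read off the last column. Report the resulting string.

adgededffagffcfgabgdf$ca

rank  rotation                  last
    0  $gdcebfeafdfgadagffcgfda  a
    1  a$gdcebfeafdfgadagffcgfd  d
    2  adagffcgfda$gdcebfeafdfg  g
    3  afdfgadagffcgfda$gdcebfe  e
    4  agffcgfda$gdcebfeafdfgad  d
    5  bfeafdfgadagffcgfda$gdce  e
    6  cebfeafdfgadagffcgfda$gd  d
    7  cgfda$gdcebfeafdfgadagff  f
    8  da$gdcebfeafdfgadagffcgf  f
    9  dagffcgfda$gdcebfeafdfga  a
   10  dcebfeafdfgadagffcgfda$g  g
   11  dfgadagffcgfda$gdcebfeaf  f
   12  eafdfgadagffcgfda$gdcebf  f
   13  ebfeafdfgadagffcgfda$gdc  c
   14  fcgfda$gdcebfeafdfgadagf  f
   15  fda$gdcebfeafdfgadagffcg  g
   16  fdfgadagffcgfda$gdcebfea  a
   17  feafdfgadagffcgfda$gdceb  b
   18  ffcgfda$gdcebfeafdfgadag  g
   19  fgadagffcgfda$gdcebfeafd  d
   20  gadagffcgfda$gdcebfeafdf  f
   21  gdcebfeafdfgadagffcgfda$  $
   22  gfda$gdcebfeafdfgadagffc  c
   23  gffcgfda$gdcebfeafdfgada  a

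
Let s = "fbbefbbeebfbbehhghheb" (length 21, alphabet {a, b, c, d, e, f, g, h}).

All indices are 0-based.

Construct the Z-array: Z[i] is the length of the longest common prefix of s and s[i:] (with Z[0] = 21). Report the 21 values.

[21, 0, 0, 0, 4, 0, 0, 0, 0, 0, 4, 0, 0, 0, 0, 0, 0, 0, 0, 0, 0]

Z[0]=21
i=1: fresh scan; Z[1]=0
i=2: fresh scan; Z[2]=0
i=3: fresh scan; Z[3]=0
i=4: fresh scan; Z[4]=4 extend→box=[4,8)
i=5: min(r-i=3, Z[1]=0)=0; Z[5]=0
i=6: min(r-i=2, Z[2]=0)=0; Z[6]=0
i=7: min(r-i=1, Z[3]=0)=0; Z[7]=0
i=8: fresh scan; Z[8]=0
i=9: fresh scan; Z[9]=0
i=10: fresh scan; Z[10]=4 extend→box=[10,14)
i=11: min(r-i=3, Z[1]=0)=0; Z[11]=0
i=12: min(r-i=2, Z[2]=0)=0; Z[12]=0
i=13: min(r-i=1, Z[3]=0)=0; Z[13]=0
i=14: fresh scan; Z[14]=0
i=15: fresh scan; Z[15]=0
i=16: fresh scan; Z[16]=0
i=17: fresh scan; Z[17]=0
i=18: fresh scan; Z[18]=0
i=19: fresh scan; Z[19]=0
i=20: fresh scan; Z[20]=0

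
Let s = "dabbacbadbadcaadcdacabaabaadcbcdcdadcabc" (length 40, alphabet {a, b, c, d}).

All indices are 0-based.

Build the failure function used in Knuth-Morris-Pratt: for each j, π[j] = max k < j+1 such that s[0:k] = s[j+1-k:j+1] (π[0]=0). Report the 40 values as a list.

π[0] = 0
j=1 s[j]='a': π[1]=0 (border '')
j=2 s[j]='b': π[2]=0 (border '')
j=3 s[j]='b': π[3]=0 (border '')
j=4 s[j]='a': π[4]=0 (border '')
j=5 s[j]='c': π[5]=0 (border '')
j=6 s[j]='b': π[6]=0 (border '')
j=7 s[j]='a': π[7]=0 (border '')
j=8 s[j]='d': π[8]=1 (border 'd')
j=9 s[j]='b': k: 1→0; π[9]=0 (border '')
j=10 s[j]='a': π[10]=0 (border '')
j=11 s[j]='d': π[11]=1 (border 'd')
j=12 s[j]='c': k: 1→0; π[12]=0 (border '')
j=13 s[j]='a': π[13]=0 (border '')
j=14 s[j]='a': π[14]=0 (border '')
j=15 s[j]='d': π[15]=1 (border 'd')
j=16 s[j]='c': k: 1→0; π[16]=0 (border '')
j=17 s[j]='d': π[17]=1 (border 'd')
j=18 s[j]='a': π[18]=2 (border 'da')
j=19 s[j]='c': k: 2→0; π[19]=0 (border '')
j=20 s[j]='a': π[20]=0 (border '')
j=21 s[j]='b': π[21]=0 (border '')
j=22 s[j]='a': π[22]=0 (border '')
j=23 s[j]='a': π[23]=0 (border '')
j=24 s[j]='b': π[24]=0 (border '')
j=25 s[j]='a': π[25]=0 (border '')
j=26 s[j]='a': π[26]=0 (border '')
j=27 s[j]='d': π[27]=1 (border 'd')
j=28 s[j]='c': k: 1→0; π[28]=0 (border '')
j=29 s[j]='b': π[29]=0 (border '')
j=30 s[j]='c': π[30]=0 (border '')
j=31 s[j]='d': π[31]=1 (border 'd')
j=32 s[j]='c': k: 1→0; π[32]=0 (border '')
j=33 s[j]='d': π[33]=1 (border 'd')
j=34 s[j]='a': π[34]=2 (border 'da')
j=35 s[j]='d': k: 2→0; π[35]=1 (border 'd')
j=36 s[j]='c': k: 1→0; π[36]=0 (border '')
j=37 s[j]='a': π[37]=0 (border '')
j=38 s[j]='b': π[38]=0 (border '')
j=39 s[j]='c': π[39]=0 (border '')

[0, 0, 0, 0, 0, 0, 0, 0, 1, 0, 0, 1, 0, 0, 0, 1, 0, 1, 2, 0, 0, 0, 0, 0, 0, 0, 0, 1, 0, 0, 0, 1, 0, 1, 2, 1, 0, 0, 0, 0]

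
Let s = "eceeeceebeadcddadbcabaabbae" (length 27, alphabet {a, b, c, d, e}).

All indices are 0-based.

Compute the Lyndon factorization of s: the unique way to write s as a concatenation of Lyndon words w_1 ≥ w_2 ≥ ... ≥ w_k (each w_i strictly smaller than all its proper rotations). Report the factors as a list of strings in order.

emit factor 1: 'e' (i=0, period=1)
emit factor 2: 'ceee' (i=1, period=4)
emit factor 3: 'cee' (i=5, period=3)
emit factor 4: 'be' (i=8, period=2)
emit factor 5: 'adcdd' (i=10, period=5)
emit factor 6: 'adbc' (i=15, period=4)
emit factor 7: 'ab' (i=19, period=2)
emit factor 8: 'aabbae' (i=21, period=6)

["e", "ceee", "cee", "be", "adcdd", "adbc", "ab", "aabbae"]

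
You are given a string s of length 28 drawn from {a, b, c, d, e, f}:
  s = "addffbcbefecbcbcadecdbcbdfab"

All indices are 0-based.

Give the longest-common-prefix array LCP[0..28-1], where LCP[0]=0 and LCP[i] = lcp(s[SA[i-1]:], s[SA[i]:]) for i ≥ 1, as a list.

[0, 1, 2, 0, 1, 2, 3, 3, 1, 1, 0, 1, 3, 2, 2, 1, 0, 1, 1, 1, 2, 0, 2, 1, 0, 1, 1, 1]

rank | idx | suffix
   0 |  26 | ab
   1 |   0 | addffbcbefecbcbcadecdbcbdfab
   2 |  16 | adecdbcbdfab
   3 |  27 | b
   4 |  14 | bcadecdbcbdfab
   5 |  12 | bcbcadecdbcbdfab
   6 |  21 | bcbdfab
   7 |   5 | bcbefecbcbcadecdbcbdfab
   8 |  23 | bdfab
   9 |   7 | befecbcbcadecdbcbdfab
  10 |  15 | cadecdbcbdfab
  11 |  13 | cbcadecdbcbdfab
  12 |  11 | cbcbcadecdbcbdfab
  13 |  22 | cbdfab
  14 |   6 | cbefecbcbcadecdbcbdfab
  15 |  19 | cdbcbdfab
  16 |  20 | dbcbdfab
  17 |   1 | ddffbcbefecbcbcadecdbcbdfab
  18 |  17 | decdbcbdfab
  19 |  24 | dfab
  20 |   2 | dffbcbefecbcbcadecdbcbdfab
  21 |  10 | ecbcbcadecdbcbdfab
  22 |  18 | ecdbcbdfab
  23 |   8 | efecbcbcadecdbcbdfab
  24 |  25 | fab
  25 |   4 | fbcbefecbcbcadecdbcbdfab
  26 |   9 | fecbcbcadecdbcbdfab
  27 |   3 | ffbcbefecbcbcadecdbcbdfab

SA = [26, 0, 16, 27, 14, 12, 21, 5, 23, 7, 15, 13, 11, 22, 6, 19, 20, 1, 17, 24, 2, 10, 18, 8, 25, 4, 9, 3]
rank  pair      lcp
   1  s[26:],s[0:]  1  'a'
   2  s[0:],s[16:]  2  'ad'
   3  s[16:],s[27:]  0  ''
   4  s[27:],s[14:]  1  'b'
   5  s[14:],s[12:]  2  'bc'
   6  s[12:],s[21:]  3  'bcb'
   7  s[21:],s[5:]  3  'bcb'
   8  s[5:],s[23:]  1  'b'
   9  s[23:],s[7:]  1  'b'
  10  s[7:],s[15:]  0  ''
  11  s[15:],s[13:]  1  'c'
  12  s[13:],s[11:]  3  'cbc'
  13  s[11:],s[22:]  2  'cb'
  14  s[22:],s[6:]  2  'cb'
  15  s[6:],s[19:]  1  'c'
  16  s[19:],s[20:]  0  ''
  17  s[20:],s[1:]  1  'd'
  18  s[1:],s[17:]  1  'd'
  19  s[17:],s[24:]  1  'd'
  20  s[24:],s[2:]  2  'df'
  21  s[2:],s[10:]  0  ''
  22  s[10:],s[18:]  2  'ec'
  23  s[18:],s[8:]  1  'e'
  24  s[8:],s[25:]  0  ''
  25  s[25:],s[4:]  1  'f'
  26  s[4:],s[9:]  1  'f'
  27  s[9:],s[3:]  1  'f'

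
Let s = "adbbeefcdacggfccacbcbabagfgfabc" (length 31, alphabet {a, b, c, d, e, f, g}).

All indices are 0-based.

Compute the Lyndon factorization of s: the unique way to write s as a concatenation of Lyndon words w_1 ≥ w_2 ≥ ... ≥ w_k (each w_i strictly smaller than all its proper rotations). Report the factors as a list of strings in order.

emit factor 1: 'adbbeefcd' (i=0, period=9)
emit factor 2: 'acggfcc' (i=9, period=7)
emit factor 3: 'acbcb' (i=16, period=5)
emit factor 4: 'abagfgfabc' (i=21, period=10)

["adbbeefcd", "acggfcc", "acbcb", "abagfgfabc"]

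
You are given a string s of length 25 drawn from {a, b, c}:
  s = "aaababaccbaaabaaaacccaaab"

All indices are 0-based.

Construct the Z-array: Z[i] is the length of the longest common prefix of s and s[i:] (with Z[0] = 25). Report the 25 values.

[25, 2, 1, 0, 1, 0, 1, 0, 0, 0, 5, 2, 1, 0, 3, 3, 2, 1, 0, 0, 0, 4, 2, 1, 0]

Z[0]=25
i=1: fresh scan; Z[1]=2 extend→box=[1,3)
i=2: min(r-i=1, Z[1]=2)=1; Z[2]=1
i=3: fresh scan; Z[3]=0
i=4: fresh scan; Z[4]=1 extend→box=[4,5)
i=5: fresh scan; Z[5]=0
i=6: fresh scan; Z[6]=1 extend→box=[6,7)
i=7: fresh scan; Z[7]=0
i=8: fresh scan; Z[8]=0
i=9: fresh scan; Z[9]=0
i=10: fresh scan; Z[10]=5 extend→box=[10,15)
i=11: min(r-i=4, Z[1]=2)=2; Z[11]=2
i=12: min(r-i=3, Z[2]=1)=1; Z[12]=1
i=13: min(r-i=2, Z[3]=0)=0; Z[13]=0
i=14: min(r-i=1, Z[4]=1)=1; Z[14]=3 extend→box=[14,17)
i=15: min(r-i=2, Z[1]=2)=2; Z[15]=3 extend→box=[15,18)
i=16: min(r-i=2, Z[1]=2)=2; Z[16]=2
i=17: min(r-i=1, Z[2]=1)=1; Z[17]=1
i=18: fresh scan; Z[18]=0
i=19: fresh scan; Z[19]=0
i=20: fresh scan; Z[20]=0
i=21: fresh scan; Z[21]=4 extend→box=[21,25)
i=22: min(r-i=3, Z[1]=2)=2; Z[22]=2
i=23: min(r-i=2, Z[2]=1)=1; Z[23]=1
i=24: min(r-i=1, Z[3]=0)=0; Z[24]=0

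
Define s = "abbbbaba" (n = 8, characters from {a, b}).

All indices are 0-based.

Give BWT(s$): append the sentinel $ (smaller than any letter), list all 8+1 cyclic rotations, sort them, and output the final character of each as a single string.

rank  rotation   last
    0  $abbbbaba  a
    1  a$abbbbab  b
    2  aba$abbbb  b
    3  abbbbaba$  $
    4  ba$abbbba  a
    5  baba$abbb  b
    6  bbaba$abb  b
    7  bbbaba$ab  b
    8  bbbbaba$a  a

abb$abbba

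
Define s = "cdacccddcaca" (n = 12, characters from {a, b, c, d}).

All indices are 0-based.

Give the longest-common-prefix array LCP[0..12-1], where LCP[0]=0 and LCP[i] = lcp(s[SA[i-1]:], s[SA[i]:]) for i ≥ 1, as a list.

[0, 1, 2, 0, 2, 1, 2, 1, 2, 0, 1, 1]

rank→(start, suffix):
  0 → (11, 'a')
  1 → (9, 'aca')
  2 → (2, 'acccddcaca')
  3 → (10, 'ca')
  4 → (8, 'caca')
  5 → (3, 'cccddcaca')
  6 → (4, 'ccddcaca')
  7 → (0, 'cdacccddcaca')
  8 → (5, 'cddcaca')
  9 → (1, 'dacccddcaca')
  10 → (7, 'dcaca')
  11 → (6, 'ddcaca')

SA = [11, 9, 2, 10, 8, 3, 4, 0, 5, 1, 7, 6]
[i] adj suffixes → lcp
  [1] 11/9 → 1 ('a')
  [2] 9/2 → 2 ('ac')
  [3] 2/10 → 0 ('')
  [4] 10/8 → 2 ('ca')
  [5] 8/3 → 1 ('c')
  [6] 3/4 → 2 ('cc')
  [7] 4/0 → 1 ('c')
  [8] 0/5 → 2 ('cd')
  [9] 5/1 → 0 ('')
  [10] 1/7 → 1 ('d')
  [11] 7/6 → 1 ('d')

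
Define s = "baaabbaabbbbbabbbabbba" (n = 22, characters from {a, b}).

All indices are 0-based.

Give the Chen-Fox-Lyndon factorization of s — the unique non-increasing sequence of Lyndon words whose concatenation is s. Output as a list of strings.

["b", "aaabbaabbbbbabbbabbb", "a"]

emit factor 1: 'b' (i=0, period=1)
emit factor 2: 'aaabbaabbbbbabbbabbb' (i=1, period=20)
emit factor 3: 'a' (i=21, period=1)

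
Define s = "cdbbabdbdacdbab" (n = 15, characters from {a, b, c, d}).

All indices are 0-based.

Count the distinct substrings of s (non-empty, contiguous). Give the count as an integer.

101

sorted suffixes:
  #0 SA[0]=13  'ab'
  #1 SA[1]=4  'abdbdacdbab'
  #2 SA[2]=9  'acdbab'
  #3 SA[3]=14  'b'
  #4 SA[4]=12  'bab'
  #5 SA[5]=3  'babdbdacdbab'
  #6 SA[6]=2  'bbabdbdacdbab'
  #7 SA[7]=7  'bdacdbab'
  #8 SA[8]=5  'bdbdacdbab'
  #9 SA[9]=10  'cdbab'
  #10 SA[10]=0  'cdbbabdbdacdbab'
  #11 SA[11]=8  'dacdbab'
  #12 SA[12]=11  'dbab'
  #13 SA[13]=1  'dbbabdbdacdbab'
  #14 SA[14]=6  'dbdacdbab'

SA = [13, 4, 9, 14, 12, 3, 2, 7, 5, 10, 0, 8, 11, 1, 6]
i: (SA[i-1],SA[i]) lcp shared
  1: (13,4) 2 'ab'
  2: (4,9) 1 'a'
  3: (9,14) 0 ''
  4: (14,12) 1 'b'
  5: (12,3) 3 'bab'
  6: (3,2) 1 'b'
  7: (2,7) 1 'b'
  8: (7,5) 2 'bd'
  9: (5,10) 0 ''
  10: (10,0) 3 'cdb'
  11: (0,8) 0 ''
  12: (8,11) 1 'd'
  13: (11,1) 2 'db'
  14: (1,6) 2 'db'

n(n+1)/2 = 15·16/2 = 120
Σ LCP = 0 + 2 + 1 + 0 + 1 + 3 + 1 + 1 + 2 + 0 + 3 + 0 + 1 + 2 + 2 = 19
distinct = 120 − 19 = 101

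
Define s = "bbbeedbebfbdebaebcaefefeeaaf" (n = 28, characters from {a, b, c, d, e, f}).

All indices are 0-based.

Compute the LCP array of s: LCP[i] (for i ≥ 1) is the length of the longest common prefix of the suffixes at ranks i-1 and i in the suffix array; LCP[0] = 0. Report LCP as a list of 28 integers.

rank→(start, suffix):
  0 → (25, 'aaf')
  1 → (14, 'aebcaefefeeaaf')
  2 → (18, 'aefefeeaaf')
  3 → (26, 'af')
  4 → (13, 'baebcaefefeeaaf')
  5 → (0, 'bbbeedbebfbdebaebcaefefeeaaf')
  6 → (1, 'bbeedbebfbdebaebcaefefeeaaf')
  7 → (16, 'bcaefefeeaaf')
  8 → (10, 'bdebaebcaefefeeaaf')
  9 → (6, 'bebfbdebaebcaefefeeaaf')
  10 → (2, 'beedbebfbdebaebcaefefeeaaf')
  11 → (8, 'bfbdebaebcaefefeeaaf')
  12 → (17, 'caefefeeaaf')
  13 → (5, 'dbebfbdebaebcaefefeeaaf')
  14 → (11, 'debaebcaefefeeaaf')
  15 → (24, 'eaaf')
  16 → (12, 'ebaebcaefefeeaaf')
  17 → (15, 'ebcaefefeeaaf')
  18 → (7, 'ebfbdebaebcaefefeeaaf')
  19 → (4, 'edbebfbdebaebcaefefeeaaf')
  20 → (23, 'eeaaf')
  21 → (3, 'eedbebfbdebaebcaefefeeaaf')
  22 → (21, 'efeeaaf')
  23 → (19, 'efefeeaaf')
  24 → (27, 'f')
  25 → (9, 'fbdebaebcaefefeeaaf')
  26 → (22, 'feeaaf')
  27 → (20, 'fefeeaaf')

SA = [25, 14, 18, 26, 13, 0, 1, 16, 10, 6, 2, 8, 17, 5, 11, 24, 12, 15, 7, 4, 23, 3, 21, 19, 27, 9, 22, 20]
[i] adj suffixes → lcp
  [1] 25/14 → 1 ('a')
  [2] 14/18 → 2 ('ae')
  [3] 18/26 → 1 ('a')
  [4] 26/13 → 0 ('')
  [5] 13/0 → 1 ('b')
  [6] 0/1 → 2 ('bb')
  [7] 1/16 → 1 ('b')
  [8] 16/10 → 1 ('b')
  [9] 10/6 → 1 ('b')
  [10] 6/2 → 2 ('be')
  [11] 2/8 → 1 ('b')
  [12] 8/17 → 0 ('')
  [13] 17/5 → 0 ('')
  [14] 5/11 → 1 ('d')
  [15] 11/24 → 0 ('')
  [16] 24/12 → 1 ('e')
  [17] 12/15 → 2 ('eb')
  [18] 15/7 → 2 ('eb')
  [19] 7/4 → 1 ('e')
  [20] 4/23 → 1 ('e')
  [21] 23/3 → 2 ('ee')
  [22] 3/21 → 1 ('e')
  [23] 21/19 → 3 ('efe')
  [24] 19/27 → 0 ('')
  [25] 27/9 → 1 ('f')
  [26] 9/22 → 1 ('f')
  [27] 22/20 → 2 ('fe')

[0, 1, 2, 1, 0, 1, 2, 1, 1, 1, 2, 1, 0, 0, 1, 0, 1, 2, 2, 1, 1, 2, 1, 3, 0, 1, 1, 2]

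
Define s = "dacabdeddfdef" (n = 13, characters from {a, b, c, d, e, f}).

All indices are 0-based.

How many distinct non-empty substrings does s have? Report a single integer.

83

rank→(start, suffix):
  0 → (3, 'abdeddfdef')
  1 → (1, 'acabdeddfdef')
  2 → (4, 'bdeddfdef')
  3 → (2, 'cabdeddfdef')
  4 → (0, 'dacabdeddfdef')
  5 → (7, 'ddfdef')
  6 → (5, 'deddfdef')
  7 → (10, 'def')
  8 → (8, 'dfdef')
  9 → (6, 'eddfdef')
  10 → (11, 'ef')
  11 → (12, 'f')
  12 → (9, 'fdef')

SA = [3, 1, 4, 2, 0, 7, 5, 10, 8, 6, 11, 12, 9]
rank  pair      lcp
   1  s[3:],s[1:]  1  'a'
   2  s[1:],s[4:]  0  ''
   3  s[4:],s[2:]  0  ''
   4  s[2:],s[0:]  0  ''
   5  s[0:],s[7:]  1  'd'
   6  s[7:],s[5:]  1  'd'
   7  s[5:],s[10:]  2  'de'
   8  s[10:],s[8:]  1  'd'
   9  s[8:],s[6:]  0  ''
  10  s[6:],s[11:]  1  'e'
  11  s[11:],s[12:]  0  ''
  12  s[12:],s[9:]  1  'f'

n(n+1)/2 = 13·14/2 = 91
Σ LCP = 0 + 1 + 0 + 0 + 0 + 1 + 1 + 2 + 1 + 0 + 1 + 0 + 1 = 8
distinct = 91 − 8 = 83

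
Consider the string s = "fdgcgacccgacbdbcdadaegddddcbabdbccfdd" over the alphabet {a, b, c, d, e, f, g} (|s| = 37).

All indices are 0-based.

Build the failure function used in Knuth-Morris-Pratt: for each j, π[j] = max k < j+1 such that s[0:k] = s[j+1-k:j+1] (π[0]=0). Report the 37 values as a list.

π[0] = 0
j=1 s[j]='d': π[1]=0 (border '')
j=2 s[j]='g': π[2]=0 (border '')
j=3 s[j]='c': π[3]=0 (border '')
j=4 s[j]='g': π[4]=0 (border '')
j=5 s[j]='a': π[5]=0 (border '')
j=6 s[j]='c': π[6]=0 (border '')
j=7 s[j]='c': π[7]=0 (border '')
j=8 s[j]='c': π[8]=0 (border '')
j=9 s[j]='g': π[9]=0 (border '')
j=10 s[j]='a': π[10]=0 (border '')
j=11 s[j]='c': π[11]=0 (border '')
j=12 s[j]='b': π[12]=0 (border '')
j=13 s[j]='d': π[13]=0 (border '')
j=14 s[j]='b': π[14]=0 (border '')
j=15 s[j]='c': π[15]=0 (border '')
j=16 s[j]='d': π[16]=0 (border '')
j=17 s[j]='a': π[17]=0 (border '')
j=18 s[j]='d': π[18]=0 (border '')
j=19 s[j]='a': π[19]=0 (border '')
j=20 s[j]='e': π[20]=0 (border '')
j=21 s[j]='g': π[21]=0 (border '')
j=22 s[j]='d': π[22]=0 (border '')
j=23 s[j]='d': π[23]=0 (border '')
j=24 s[j]='d': π[24]=0 (border '')
j=25 s[j]='d': π[25]=0 (border '')
j=26 s[j]='c': π[26]=0 (border '')
j=27 s[j]='b': π[27]=0 (border '')
j=28 s[j]='a': π[28]=0 (border '')
j=29 s[j]='b': π[29]=0 (border '')
j=30 s[j]='d': π[30]=0 (border '')
j=31 s[j]='b': π[31]=0 (border '')
j=32 s[j]='c': π[32]=0 (border '')
j=33 s[j]='c': π[33]=0 (border '')
j=34 s[j]='f': π[34]=1 (border 'f')
j=35 s[j]='d': π[35]=2 (border 'fd')
j=36 s[j]='d': k: 2→0; π[36]=0 (border '')

[0, 0, 0, 0, 0, 0, 0, 0, 0, 0, 0, 0, 0, 0, 0, 0, 0, 0, 0, 0, 0, 0, 0, 0, 0, 0, 0, 0, 0, 0, 0, 0, 0, 0, 1, 2, 0]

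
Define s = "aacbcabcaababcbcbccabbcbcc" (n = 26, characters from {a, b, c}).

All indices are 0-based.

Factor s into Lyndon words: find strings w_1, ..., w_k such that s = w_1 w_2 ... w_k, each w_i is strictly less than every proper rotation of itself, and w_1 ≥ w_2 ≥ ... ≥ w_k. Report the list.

emit factor 1: 'aacbcabc' (i=0, period=8)
emit factor 2: 'aababcbcbccabbcbcc' (i=8, period=18)

["aacbcabc", "aababcbcbccabbcbcc"]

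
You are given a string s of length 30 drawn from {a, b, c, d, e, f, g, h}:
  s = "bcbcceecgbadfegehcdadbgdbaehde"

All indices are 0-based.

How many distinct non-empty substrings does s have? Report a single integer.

rank | idx | suffix
   0 |  19 | adbgdbaehde
   1 |  10 | adfegehcdadbgdbaehde
   2 |  25 | aehde
   3 |   9 | badfegehcdadbgdbaehde
   4 |  24 | baehde
   5 |   0 | bcbcceecgbadfegehcdadbgdbaehde
   6 |   2 | bcceecgbadfegehcdadbgdbaehde
   7 |  21 | bgdbaehde
   8 |   1 | cbcceecgbadfegehcdadbgdbaehde
   9 |   3 | cceecgbadfegehcdadbgdbaehde
  10 |  17 | cdadbgdbaehde
  11 |   4 | ceecgbadfegehcdadbgdbaehde
  12 |   7 | cgbadfegehcdadbgdbaehde
  13 |  18 | dadbgdbaehde
  14 |  23 | dbaehde
  15 |  20 | dbgdbaehde
  16 |  28 | de
  17 |  11 | dfegehcdadbgdbaehde
  18 |  29 | e
  19 |   6 | ecgbadfegehcdadbgdbaehde
  20 |   5 | eecgbadfegehcdadbgdbaehde
  21 |  13 | egehcdadbgdbaehde
  22 |  15 | ehcdadbgdbaehde
  23 |  26 | ehde
  24 |  12 | fegehcdadbgdbaehde
  25 |   8 | gbadfegehcdadbgdbaehde
  26 |  22 | gdbaehde
  27 |  14 | gehcdadbgdbaehde
  28 |  16 | hcdadbgdbaehde
  29 |  27 | hde

SA = [19, 10, 25, 9, 24, 0, 2, 21, 1, 3, 17, 4, 7, 18, 23, 20, 28, 11, 29, 6, 5, 13, 15, 26, 12, 8, 22, 14, 16, 27]
i: (SA[i-1],SA[i]) lcp shared
  1: (19,10) 2 'ad'
  2: (10,25) 1 'a'
  3: (25,9) 0 ''
  4: (9,24) 2 'ba'
  5: (24,0) 1 'b'
  6: (0,2) 2 'bc'
  7: (2,21) 1 'b'
  8: (21,1) 0 ''
  9: (1,3) 1 'c'
  10: (3,17) 1 'c'
  11: (17,4) 1 'c'
  12: (4,7) 1 'c'
  13: (7,18) 0 ''
  14: (18,23) 1 'd'
  15: (23,20) 2 'db'
  16: (20,28) 1 'd'
  17: (28,11) 1 'd'
  18: (11,29) 0 ''
  19: (29,6) 1 'e'
  20: (6,5) 1 'e'
  21: (5,13) 1 'e'
  22: (13,15) 1 'e'
  23: (15,26) 2 'eh'
  24: (26,12) 0 ''
  25: (12,8) 0 ''
  26: (8,22) 1 'g'
  27: (22,14) 1 'g'
  28: (14,16) 0 ''
  29: (16,27) 1 'h'

n(n+1)/2 = 30·31/2 = 465
Σ LCP = 0 + 2 + 1 + 0 + 2 + 1 + 2 + 1 + 0 + 1 + 1 + 1 + 1 + 0 + 1 + 2 + 1 + 1 + 0 + 1 + 1 + 1 + 1 + 2 + 0 + 0 + 1 + 1 + 0 + 1 = 27
distinct = 465 − 27 = 438

438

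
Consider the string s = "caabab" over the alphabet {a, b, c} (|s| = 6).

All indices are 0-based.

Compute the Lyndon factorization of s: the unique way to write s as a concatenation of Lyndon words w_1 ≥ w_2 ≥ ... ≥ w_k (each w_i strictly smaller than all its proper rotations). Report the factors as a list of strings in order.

emit factor 1: 'c' (i=0, period=1)
emit factor 2: 'aabab' (i=1, period=5)

["c", "aabab"]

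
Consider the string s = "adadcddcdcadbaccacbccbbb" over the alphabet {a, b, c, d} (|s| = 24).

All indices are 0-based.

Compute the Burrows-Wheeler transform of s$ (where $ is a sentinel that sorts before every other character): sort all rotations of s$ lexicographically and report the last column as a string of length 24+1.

bcb$cdbdbcccdcaabddaacdac

rank  rotation                   last
    0  $adadcddcdcadbaccacbccbbb  b
    1  acbccbbb$adadcddcdcadbacc  c
    2  accacbccbbb$adadcddcdcadb  b
    3  adadcddcdcadbaccacbccbbb$  $
    4  adbaccacbccbbb$adadcddcdc  c
    5  adcddcdcadbaccacbccbbb$ad  d
    6  b$adadcddcdcadbaccacbccbb  b
    7  baccacbccbbb$adadcddcdcad  d
    8  bb$adadcddcdcadbaccacbccb  b
    9  bbb$adadcddcdcadbaccacbcc  c
   10  bccbbb$adadcddcdcadbaccac  c
   11  cacbccbbb$adadcddcdcadbac  c
   12  cadbaccacbccbbb$adadcddcd  d
   13  cbbb$adadcddcdcadbaccacbc  c
   14  cbccbbb$adadcddcdcadbacca  a
   15  ccacbccbbb$adadcddcdcadba  a
   16  ccbbb$adadcddcdcadbaccacb  b
   17  cdcadbaccacbccbbb$adadcdd  d
   18  cddcdcadbaccacbccbbb$adad  d
   19  dadcddcdcadbaccacbccbbb$a  a
   20  dbaccacbccbbb$adadcddcdca  a
   21  dcadbaccacbccbbb$adadcddc  c
   22  dcdcadbaccacbccbbb$adadcd  d
   23  dcddcdcadbaccacbccbbb$ada  a
   24  ddcdcadbaccacbccbbb$adadc  c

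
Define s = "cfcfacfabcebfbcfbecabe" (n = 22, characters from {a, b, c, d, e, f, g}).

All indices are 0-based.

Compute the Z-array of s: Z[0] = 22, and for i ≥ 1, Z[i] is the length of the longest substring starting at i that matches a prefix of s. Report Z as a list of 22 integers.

[22, 0, 2, 0, 0, 2, 0, 0, 0, 1, 0, 0, 0, 0, 2, 0, 0, 0, 1, 0, 0, 0]

Z[0]=22
i=1: fresh scan; Z[1]=0
i=2: fresh scan; Z[2]=2 extend→box=[2,4)
i=3: min(r-i=1, Z[1]=0)=0; Z[3]=0
i=4: fresh scan; Z[4]=0
i=5: fresh scan; Z[5]=2 extend→box=[5,7)
i=6: min(r-i=1, Z[1]=0)=0; Z[6]=0
i=7: fresh scan; Z[7]=0
i=8: fresh scan; Z[8]=0
i=9: fresh scan; Z[9]=1 extend→box=[9,10)
i=10: fresh scan; Z[10]=0
i=11: fresh scan; Z[11]=0
i=12: fresh scan; Z[12]=0
i=13: fresh scan; Z[13]=0
i=14: fresh scan; Z[14]=2 extend→box=[14,16)
i=15: min(r-i=1, Z[1]=0)=0; Z[15]=0
i=16: fresh scan; Z[16]=0
i=17: fresh scan; Z[17]=0
i=18: fresh scan; Z[18]=1 extend→box=[18,19)
i=19: fresh scan; Z[19]=0
i=20: fresh scan; Z[20]=0
i=21: fresh scan; Z[21]=0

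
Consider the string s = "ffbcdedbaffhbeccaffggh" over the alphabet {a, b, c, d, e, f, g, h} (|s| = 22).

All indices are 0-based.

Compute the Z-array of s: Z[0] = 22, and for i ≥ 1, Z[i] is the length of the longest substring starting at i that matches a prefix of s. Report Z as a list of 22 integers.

[22, 1, 0, 0, 0, 0, 0, 0, 0, 2, 1, 0, 0, 0, 0, 0, 0, 2, 1, 0, 0, 0]

Z[0]=22
i=1: fresh scan; Z[1]=1 grow→box=[1,2)
i=2: fresh scan; Z[2]=0
i=3: fresh scan; Z[3]=0
i=4: fresh scan; Z[4]=0
i=5: fresh scan; Z[5]=0
i=6: fresh scan; Z[6]=0
i=7: fresh scan; Z[7]=0
i=8: fresh scan; Z[8]=0
i=9: fresh scan; Z[9]=2 grow→box=[9,11)
i=10: min(r-i=1, Z[1]=1)=1; Z[10]=1
i=11: fresh scan; Z[11]=0
i=12: fresh scan; Z[12]=0
i=13: fresh scan; Z[13]=0
i=14: fresh scan; Z[14]=0
i=15: fresh scan; Z[15]=0
i=16: fresh scan; Z[16]=0
i=17: fresh scan; Z[17]=2 grow→box=[17,19)
i=18: min(r-i=1, Z[1]=1)=1; Z[18]=1
i=19: fresh scan; Z[19]=0
i=20: fresh scan; Z[20]=0
i=21: fresh scan; Z[21]=0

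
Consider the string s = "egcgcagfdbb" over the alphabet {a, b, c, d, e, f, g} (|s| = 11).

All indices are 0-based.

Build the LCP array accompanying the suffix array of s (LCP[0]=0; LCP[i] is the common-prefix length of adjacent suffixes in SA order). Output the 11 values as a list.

[0, 0, 1, 0, 1, 0, 0, 0, 0, 2, 1]

rank→(start, suffix):
  0 → (5, 'agfdbb')
  1 → (10, 'b')
  2 → (9, 'bb')
  3 → (4, 'cagfdbb')
  4 → (2, 'cgcagfdbb')
  5 → (8, 'dbb')
  6 → (0, 'egcgcagfdbb')
  7 → (7, 'fdbb')
  8 → (3, 'gcagfdbb')
  9 → (1, 'gcgcagfdbb')
  10 → (6, 'gfdbb')

SA = [5, 10, 9, 4, 2, 8, 0, 7, 3, 1, 6]
i: (SA[i-1],SA[i]) lcp shared
  1: (5,10) 0 ''
  2: (10,9) 1 'b'
  3: (9,4) 0 ''
  4: (4,2) 1 'c'
  5: (2,8) 0 ''
  6: (8,0) 0 ''
  7: (0,7) 0 ''
  8: (7,3) 0 ''
  9: (3,1) 2 'gc'
  10: (1,6) 1 'g'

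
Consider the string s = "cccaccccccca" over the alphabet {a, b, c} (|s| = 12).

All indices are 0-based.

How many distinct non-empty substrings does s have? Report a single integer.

sorted suffixes:
  #0 SA[0]=11  'a'
  #1 SA[1]=3  'accccccca'
  #2 SA[2]=10  'ca'
  #3 SA[3]=2  'caccccccca'
  #4 SA[4]=9  'cca'
  #5 SA[5]=1  'ccaccccccca'
  #6 SA[6]=8  'ccca'
  #7 SA[7]=0  'cccaccccccca'
  #8 SA[8]=7  'cccca'
  #9 SA[9]=6  'ccccca'
  #10 SA[10]=5  'cccccca'
  #11 SA[11]=4  'ccccccca'

SA = [11, 3, 10, 2, 9, 1, 8, 0, 7, 6, 5, 4]
rank  pair      lcp
   1  s[11:],s[3:]  1  'a'
   2  s[3:],s[10:]  0  ''
   3  s[10:],s[2:]  2  'ca'
   4  s[2:],s[9:]  1  'c'
   5  s[9:],s[1:]  3  'cca'
   6  s[1:],s[8:]  2  'cc'
   7  s[8:],s[0:]  4  'ccca'
   8  s[0:],s[7:]  3  'ccc'
   9  s[7:],s[6:]  4  'cccc'
  10  s[6:],s[5:]  5  'ccccc'
  11  s[5:],s[4:]  6  'cccccc'

n(n+1)/2 = 12·13/2 = 78
Σ LCP = 0 + 1 + 0 + 2 + 1 + 3 + 2 + 4 + 3 + 4 + 5 + 6 = 31
distinct = 78 − 31 = 47

47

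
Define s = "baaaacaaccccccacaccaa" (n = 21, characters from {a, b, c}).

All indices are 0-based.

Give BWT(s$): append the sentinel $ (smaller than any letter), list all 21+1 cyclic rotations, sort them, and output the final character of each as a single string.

rank  rotation                last
    0  $baaaacaaccccccacaccaa  a
    1  a$baaaacaaccccccacacca  a
    2  aa$baaaacaaccccccacacc  c
    3  aaaacaaccccccacaccaa$b  b
    4  aaacaaccccccacaccaa$ba  a
    5  aacaaccccccacaccaa$baa  a
    6  aaccccccacaccaa$baaaac  c
    7  acaaccccccacaccaa$baaa  a
    8  acaccaa$baaaacaacccccc  c
    9  accaa$baaaacaaccccccac  c
   10  accccccacaccaa$baaaaca  a
   11  baaaacaaccccccacaccaa$  $
   12  caa$baaaacaaccccccacac  c
   13  caaccccccacaccaa$baaaa  a
   14  cacaccaa$baaaacaaccccc  c
   15  caccaa$baaaacaacccccca  a
   16  ccaa$baaaacaaccccccaca  a
   17  ccacaccaa$baaaacaacccc  c
   18  cccacaccaa$baaaacaaccc  c
   19  ccccacaccaa$baaaacaacc  c
   20  cccccacaccaa$baaaacaac  c
   21  ccccccacaccaa$baaaacaa  a

aacbaacacca$cacaacccca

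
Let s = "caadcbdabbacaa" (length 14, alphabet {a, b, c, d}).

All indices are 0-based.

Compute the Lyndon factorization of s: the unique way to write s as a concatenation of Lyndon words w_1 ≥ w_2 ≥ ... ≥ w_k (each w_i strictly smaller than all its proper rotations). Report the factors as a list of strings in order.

["c", "aadcbdabbac", "a", "a"]

emit factor 1: 'c' (i=0, period=1)
emit factor 2: 'aadcbdabbac' (i=1, period=11)
emit factor 3: 'a' (i=12, period=1)
emit factor 4: 'a' (i=13, period=1)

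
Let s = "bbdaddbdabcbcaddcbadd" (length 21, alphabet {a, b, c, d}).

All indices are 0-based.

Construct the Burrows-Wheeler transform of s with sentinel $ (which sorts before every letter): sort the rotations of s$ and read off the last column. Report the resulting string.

ddbdcc$cadbbdbdbbddaaa

rank  rotation                last
    0  $bbdaddbdabcbcaddcbadd  d
    1  abcbcaddcbadd$bbdaddbd  d
    2  add$bbdaddbdabcbcaddcb  b
    3  addbdabcbcaddcbadd$bbd  d
    4  addcbadd$bbdaddbdabcbc  c
    5  badd$bbdaddbdabcbcaddc  c
    6  bbdaddbdabcbcaddcbadd$  $
    7  bcaddcbadd$bbdaddbdabc  c
    8  bcbcaddcbadd$bbdaddbda  a
    9  bdabcbcaddcbadd$bbdadd  d
   10  bdaddbdabcbcaddcbadd$b  b
   11  caddcbadd$bbdaddbdabcb  b
   12  cbadd$bbdaddbdabcbcadd  d
   13  cbcaddcbadd$bbdaddbdab  b
   14  d$bbdaddbdabcbcaddcbad  d
   15  dabcbcaddcbadd$bbdaddb  b
   16  daddbdabcbcaddcbadd$bb  b
   17  dbdabcbcaddcbadd$bbdad  d
   18  dcbadd$bbdaddbdabcbcad  d
   19  dd$bbdaddbdabcbcaddcba  a
   20  ddbdabcbcaddcbadd$bbda  a
   21  ddcbadd$bbdaddbdabcbca  a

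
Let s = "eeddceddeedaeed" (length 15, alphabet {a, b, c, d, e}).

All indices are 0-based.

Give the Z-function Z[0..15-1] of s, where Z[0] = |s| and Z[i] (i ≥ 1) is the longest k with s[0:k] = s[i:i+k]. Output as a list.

[15, 1, 0, 0, 0, 1, 0, 0, 3, 1, 0, 0, 3, 1, 0]

Z[0]=15
i=1: i≥r, start 0; Z[1]=1 scan→box=[1,2)
i=2: i≥r, start 0; Z[2]=0
i=3: i≥r, start 0; Z[3]=0
i=4: i≥r, start 0; Z[4]=0
i=5: i≥r, start 0; Z[5]=1 scan→box=[5,6)
i=6: i≥r, start 0; Z[6]=0
i=7: i≥r, start 0; Z[7]=0
i=8: i≥r, start 0; Z[8]=3 scan→box=[8,11)
i=9: min(r-i=2, Z[1]=1)=1; Z[9]=1
i=10: min(r-i=1, Z[2]=0)=0; Z[10]=0
i=11: i≥r, start 0; Z[11]=0
i=12: i≥r, start 0; Z[12]=3 scan→box=[12,15)
i=13: min(r-i=2, Z[1]=1)=1; Z[13]=1
i=14: min(r-i=1, Z[2]=0)=0; Z[14]=0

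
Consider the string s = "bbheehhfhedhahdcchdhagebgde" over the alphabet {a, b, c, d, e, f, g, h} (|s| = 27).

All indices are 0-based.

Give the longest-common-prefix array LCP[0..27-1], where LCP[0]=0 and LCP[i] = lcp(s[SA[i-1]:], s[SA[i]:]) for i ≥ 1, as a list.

[0, 1, 0, 1, 1, 0, 1, 0, 1, 1, 3, 0, 1, 1, 1, 1, 0, 0, 1, 0, 2, 1, 2, 1, 2, 1, 1]

rank→(start, suffix):
  0 → (20, 'agebgde')
  1 → (12, 'ahdcchdhagebgde')
  2 → (0, 'bbheehhfhedhahdcchdhagebgde')
  3 → (23, 'bgde')
  4 → (1, 'bheehhfhedhahdcchdhagebgde')
  5 → (15, 'cchdhagebgde')
  6 → (16, 'chdhagebgde')
  7 → (14, 'dcchdhagebgde')
  8 → (25, 'de')
  9 → (18, 'dhagebgde')
  10 → (10, 'dhahdcchdhagebgde')
  11 → (26, 'e')
  12 → (22, 'ebgde')
  13 → (9, 'edhahdcchdhagebgde')
  14 → (3, 'eehhfhedhahdcchdhagebgde')
  15 → (4, 'ehhfhedhahdcchdhagebgde')
  16 → (7, 'fhedhahdcchdhagebgde')
  17 → (24, 'gde')
  18 → (21, 'gebgde')
  19 → (19, 'hagebgde')
  20 → (11, 'hahdcchdhagebgde')
  21 → (13, 'hdcchdhagebgde')
  22 → (17, 'hdhagebgde')
  23 → (8, 'hedhahdcchdhagebgde')
  24 → (2, 'heehhfhedhahdcchdhagebgde')
  25 → (6, 'hfhedhahdcchdhagebgde')
  26 → (5, 'hhfhedhahdcchdhagebgde')

SA = [20, 12, 0, 23, 1, 15, 16, 14, 25, 18, 10, 26, 22, 9, 3, 4, 7, 24, 21, 19, 11, 13, 17, 8, 2, 6, 5]
i: (SA[i-1],SA[i]) lcp shared
  1: (20,12) 1 'a'
  2: (12,0) 0 ''
  3: (0,23) 1 'b'
  4: (23,1) 1 'b'
  5: (1,15) 0 ''
  6: (15,16) 1 'c'
  7: (16,14) 0 ''
  8: (14,25) 1 'd'
  9: (25,18) 1 'd'
  10: (18,10) 3 'dha'
  11: (10,26) 0 ''
  12: (26,22) 1 'e'
  13: (22,9) 1 'e'
  14: (9,3) 1 'e'
  15: (3,4) 1 'e'
  16: (4,7) 0 ''
  17: (7,24) 0 ''
  18: (24,21) 1 'g'
  19: (21,19) 0 ''
  20: (19,11) 2 'ha'
  21: (11,13) 1 'h'
  22: (13,17) 2 'hd'
  23: (17,8) 1 'h'
  24: (8,2) 2 'he'
  25: (2,6) 1 'h'
  26: (6,5) 1 'h'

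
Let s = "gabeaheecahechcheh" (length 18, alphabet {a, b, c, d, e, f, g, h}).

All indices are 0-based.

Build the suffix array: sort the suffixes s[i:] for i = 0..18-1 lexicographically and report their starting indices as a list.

[1, 9, 4, 2, 8, 12, 14, 3, 7, 11, 6, 16, 0, 17, 13, 10, 5, 15]

rank→(start, suffix):
  0 → (1, 'abeaheecahechcheh')
  1 → (9, 'ahechcheh')
  2 → (4, 'aheecahechcheh')
  3 → (2, 'beaheecahechcheh')
  4 → (8, 'cahechcheh')
  5 → (12, 'chcheh')
  6 → (14, 'cheh')
  7 → (3, 'eaheecahechcheh')
  8 → (7, 'ecahechcheh')
  9 → (11, 'echcheh')
  10 → (6, 'eecahechcheh')
  11 → (16, 'eh')
  12 → (0, 'gabeaheecahechcheh')
  13 → (17, 'h')
  14 → (13, 'hcheh')
  15 → (10, 'hechcheh')
  16 → (5, 'heecahechcheh')
  17 → (15, 'heh')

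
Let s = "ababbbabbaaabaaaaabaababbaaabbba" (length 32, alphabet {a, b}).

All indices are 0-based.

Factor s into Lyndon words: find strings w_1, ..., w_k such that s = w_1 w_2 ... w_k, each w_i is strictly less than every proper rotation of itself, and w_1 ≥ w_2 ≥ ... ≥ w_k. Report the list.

emit factor 1: 'ababbbabb' (i=0, period=9)
emit factor 2: 'aaab' (i=9, period=4)
emit factor 3: 'aaaaabaababbaaabbb' (i=13, period=18)
emit factor 4: 'a' (i=31, period=1)

["ababbbabb", "aaab", "aaaaabaababbaaabbb", "a"]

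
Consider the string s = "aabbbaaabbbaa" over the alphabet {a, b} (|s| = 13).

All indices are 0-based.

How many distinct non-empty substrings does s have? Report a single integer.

rank→(start, suffix):
  0 → (12, 'a')
  1 → (11, 'aa')
  2 → (5, 'aaabbbaa')
  3 → (6, 'aabbbaa')
  4 → (0, 'aabbbaaabbbaa')
  5 → (7, 'abbbaa')
  6 → (1, 'abbbaaabbbaa')
  7 → (10, 'baa')
  8 → (4, 'baaabbbaa')
  9 → (9, 'bbaa')
  10 → (3, 'bbaaabbbaa')
  11 → (8, 'bbbaa')
  12 → (2, 'bbbaaabbbaa')

SA = [12, 11, 5, 6, 0, 7, 1, 10, 4, 9, 3, 8, 2]
[i] adj suffixes → lcp
  [1] 12/11 → 1 ('a')
  [2] 11/5 → 2 ('aa')
  [3] 5/6 → 2 ('aa')
  [4] 6/0 → 7 ('aabbbaa')
  [5] 0/7 → 1 ('a')
  [6] 7/1 → 6 ('abbbaa')
  [7] 1/10 → 0 ('')
  [8] 10/4 → 3 ('baa')
  [9] 4/9 → 1 ('b')
  [10] 9/3 → 4 ('bbaa')
  [11] 3/8 → 2 ('bb')
  [12] 8/2 → 5 ('bbbaa')

n(n+1)/2 = 13·14/2 = 91
Σ LCP = 0 + 1 + 2 + 2 + 7 + 1 + 6 + 0 + 3 + 1 + 4 + 2 + 5 = 34
distinct = 91 − 34 = 57

57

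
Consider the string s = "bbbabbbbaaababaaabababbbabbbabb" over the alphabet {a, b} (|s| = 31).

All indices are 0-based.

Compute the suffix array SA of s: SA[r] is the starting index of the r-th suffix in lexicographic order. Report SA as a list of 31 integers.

[8, 14, 9, 15, 12, 10, 16, 18, 28, 24, 20, 3, 30, 7, 13, 11, 17, 27, 23, 19, 2, 29, 6, 26, 22, 1, 5, 25, 21, 0, 4]

sorted suffixes:
  #0 SA[0]=8  'aaababaaabababbbabbbabb'
  #1 SA[1]=14  'aaabababbbabbbabb'
  #2 SA[2]=9  'aababaaabababbbabbbabb'
  #3 SA[3]=15  'aabababbbabbbabb'
  #4 SA[4]=12  'abaaabababbbabbbabb'
  #5 SA[5]=10  'ababaaabababbbabbbabb'
  #6 SA[6]=16  'abababbbabbbabb'
  #7 SA[7]=18  'ababbbabbbabb'
  #8 SA[8]=28  'abb'
  #9 SA[9]=24  'abbbabb'
  #10 SA[10]=20  'abbbabbbabb'
  #11 SA[11]=3  'abbbbaaababaaabababbbabbbabb'
  #12 SA[12]=30  'b'
  #13 SA[13]=7  'baaababaaabababbbabbbabb'
  #14 SA[14]=13  'baaabababbbabbbabb'
  #15 SA[15]=11  'babaaabababbbabbbabb'
  #16 SA[16]=17  'bababbbabbbabb'
  #17 SA[17]=27  'babb'
  #18 SA[18]=23  'babbbabb'
  #19 SA[19]=19  'babbbabbbabb'
  #20 SA[20]=2  'babbbbaaababaaabababbbabbbabb'
  #21 SA[21]=29  'bb'
  #22 SA[22]=6  'bbaaababaaabababbbabbbabb'
  #23 SA[23]=26  'bbabb'
  #24 SA[24]=22  'bbabbbabb'
  #25 SA[25]=1  'bbabbbbaaababaaabababbbabbbabb'
  #26 SA[26]=5  'bbbaaababaaabababbbabbbabb'
  #27 SA[27]=25  'bbbabb'
  #28 SA[28]=21  'bbbabbbabb'
  #29 SA[29]=0  'bbbabbbbaaababaaabababbbabbbabb'
  #30 SA[30]=4  'bbbbaaababaaabababbbabbbabb'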